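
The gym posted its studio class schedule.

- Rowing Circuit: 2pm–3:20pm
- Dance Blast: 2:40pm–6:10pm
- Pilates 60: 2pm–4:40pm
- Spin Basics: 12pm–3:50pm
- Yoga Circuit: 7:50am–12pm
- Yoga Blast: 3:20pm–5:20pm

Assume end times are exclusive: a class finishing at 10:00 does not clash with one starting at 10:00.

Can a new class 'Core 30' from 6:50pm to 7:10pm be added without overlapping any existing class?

Yoga Circuit: ends 12pm at or before Core 30 starts 6:50pm → clear.
Spin Basics: ends 3:50pm at or before Core 30 starts 6:50pm → clear.
Pilates 60: ends 4:40pm at or before Core 30 starts 6:50pm → clear.
Rowing Circuit: ends 3:20pm at or before Core 30 starts 6:50pm → clear.
Dance Blast: ends 6:10pm at or before Core 30 starts 6:50pm → clear.
Yoga Blast: ends 5:20pm at or before Core 30 starts 6:50pm → clear.

Yes — the slot is free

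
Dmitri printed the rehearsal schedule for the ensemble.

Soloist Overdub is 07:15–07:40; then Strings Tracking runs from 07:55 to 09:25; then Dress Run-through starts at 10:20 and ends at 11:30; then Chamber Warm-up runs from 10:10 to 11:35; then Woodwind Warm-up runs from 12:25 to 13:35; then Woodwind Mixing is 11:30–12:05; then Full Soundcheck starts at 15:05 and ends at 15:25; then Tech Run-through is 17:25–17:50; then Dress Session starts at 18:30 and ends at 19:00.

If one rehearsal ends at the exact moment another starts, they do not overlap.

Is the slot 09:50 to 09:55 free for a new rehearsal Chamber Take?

Soloist Overdub: ends 07:40 at or before Chamber Take starts 09:50 → clear.
Strings Tracking: ends 09:25 at or before Chamber Take starts 09:50 → clear.
Chamber Warm-up: starts 10:10 at or after Chamber Take ends 09:55 → clear.
Dress Run-through: starts 10:20 at or after Chamber Take ends 09:55 → clear.
Woodwind Mixing: starts 11:30 at or after Chamber Take ends 09:55 → clear.
Woodwind Warm-up: starts 12:25 at or after Chamber Take ends 09:55 → clear.
Full Soundcheck: starts 15:05 at or after Chamber Take ends 09:55 → clear.
Tech Run-through: starts 17:25 at or after Chamber Take ends 09:55 → clear.
Dress Session: starts 18:30 at or after Chamber Take ends 09:55 → clear.

Yes — the slot is free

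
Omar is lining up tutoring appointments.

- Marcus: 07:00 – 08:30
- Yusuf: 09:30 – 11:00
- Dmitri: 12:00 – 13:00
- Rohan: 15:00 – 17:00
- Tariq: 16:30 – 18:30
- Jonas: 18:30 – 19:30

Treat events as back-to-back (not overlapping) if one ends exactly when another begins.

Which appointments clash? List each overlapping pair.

Sorted by start: Marcus, Yusuf, Dmitri, Rohan, Tariq, Jonas.
Yusuf starts after Marcus ends — done with Marcus.
Dmitri starts after Yusuf ends — done with Yusuf.
Rohan starts after Dmitri ends — done with Dmitri.
Tariq starts before Rohan ends → Rohan and Tariq overlap.
Jonas starts after Rohan ends.
Jonas starts exactly when Tariq ends (back-to-back, no overlap).

Rohan & Tariq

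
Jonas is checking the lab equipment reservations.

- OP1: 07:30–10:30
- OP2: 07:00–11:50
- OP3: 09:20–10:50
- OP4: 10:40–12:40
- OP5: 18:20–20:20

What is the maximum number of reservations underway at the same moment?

3

Walk through starts and ends in time order (an end at T is processed before a start at T):
07:00 start OP2 → 1
07:30 start OP1 → 2
09:20 start OP3 → 3
10:30 end OP1 → 2
10:40 start OP4 → 3
10:50 end OP3 → 2
11:50 end OP2 → 1
12:40 end OP4 → 0
18:20 start OP5 → 1
20:20 end OP5 → 0
Peak is 3, at 09:20 (OP1, OP2, OP3).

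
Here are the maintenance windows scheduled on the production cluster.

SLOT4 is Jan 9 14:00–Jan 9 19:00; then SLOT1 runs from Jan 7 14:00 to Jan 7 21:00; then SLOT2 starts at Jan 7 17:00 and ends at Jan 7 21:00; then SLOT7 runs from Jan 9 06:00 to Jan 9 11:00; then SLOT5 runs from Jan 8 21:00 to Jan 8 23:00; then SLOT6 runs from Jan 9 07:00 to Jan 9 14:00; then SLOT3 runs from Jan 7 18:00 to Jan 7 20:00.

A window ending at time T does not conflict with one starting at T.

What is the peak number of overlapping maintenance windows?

Sort all start/end points and keep a running count:
Jan 7 14:00 start SLOT1 → 1
Jan 7 17:00 start SLOT2 → 2
Jan 7 18:00 start SLOT3 → 3
Jan 7 20:00 end SLOT3 → 2
Jan 7 21:00 end SLOT1 → 1
Jan 7 21:00 end SLOT2 → 0
Jan 8 21:00 start SLOT5 → 1
Jan 8 23:00 end SLOT5 → 0
Jan 9 06:00 start SLOT7 → 1
Jan 9 07:00 start SLOT6 → 2
Jan 9 11:00 end SLOT7 → 1
Jan 9 14:00 end SLOT6 → 0
Jan 9 14:00 start SLOT4 → 1
Jan 9 19:00 end SLOT4 → 0
Peak is 3, at Jan 7 18:00 (SLOT1, SLOT2, SLOT3).

3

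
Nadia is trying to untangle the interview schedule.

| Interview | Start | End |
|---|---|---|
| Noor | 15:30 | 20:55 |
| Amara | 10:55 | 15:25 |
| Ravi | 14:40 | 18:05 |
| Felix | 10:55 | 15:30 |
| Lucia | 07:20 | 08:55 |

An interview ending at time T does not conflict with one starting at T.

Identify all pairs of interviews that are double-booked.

Sorted by start: Lucia, Felix, Amara, Ravi, Noor.
Felix starts after Lucia ends, so nothing later overlaps Lucia either.
Amara starts before Felix ends → Felix and Amara overlap.
Ravi starts before Felix ends → Felix and Ravi overlap.
Noor starts exactly when Felix ends (back-to-back, no overlap).
Ravi starts before Amara ends → Amara and Ravi overlap.
Noor starts after Amara ends.
Noor starts before Ravi ends → Ravi and Noor overlap.

Amara & Felix, Amara & Ravi, Felix & Ravi, Noor & Ravi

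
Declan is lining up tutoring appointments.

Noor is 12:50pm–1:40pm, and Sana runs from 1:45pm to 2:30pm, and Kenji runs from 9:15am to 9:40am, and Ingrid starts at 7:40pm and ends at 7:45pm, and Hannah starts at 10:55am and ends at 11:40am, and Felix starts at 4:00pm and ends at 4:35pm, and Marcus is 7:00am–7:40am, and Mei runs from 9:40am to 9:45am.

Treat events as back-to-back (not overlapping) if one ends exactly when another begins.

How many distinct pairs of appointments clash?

0

Sorted by start: Marcus, Kenji, Mei, Hannah, Noor, Sana, Felix, Ingrid.
Kenji starts after Marcus ends — done with Marcus.
Mei starts exactly when Kenji ends (back-to-back, no overlap) — done with Kenji.
Hannah starts after Mei ends — done with Mei.
Noor starts after Hannah ends — done with Hannah.
Sana starts after Noor ends — done with Noor.
Felix starts after Sana ends — done with Sana.
Ingrid starts after Felix ends.
No pair overlaps.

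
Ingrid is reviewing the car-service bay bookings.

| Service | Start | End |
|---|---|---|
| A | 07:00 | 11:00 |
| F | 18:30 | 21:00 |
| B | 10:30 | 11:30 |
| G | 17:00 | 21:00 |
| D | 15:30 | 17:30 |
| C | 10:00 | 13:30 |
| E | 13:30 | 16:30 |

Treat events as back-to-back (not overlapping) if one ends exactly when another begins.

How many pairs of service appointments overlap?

Two intervals overlap when each starts before the other ends.
Sorted by start: A, C, B, E, D, G, F.
C starts before A ends → A and C overlap.
B starts before A ends → A and B overlap.
E starts after A ends, so A has no further overlaps.
B starts before C ends → C and B overlap.
E starts exactly when C ends (back-to-back, no overlap), so C has no further overlaps.
E starts after B ends, so B has no further overlaps.
D starts before E ends → E and D overlap.
G starts after E ends, so E has no further overlaps.
G starts before D ends → D and G overlap.
F starts after D ends.
F starts before G ends → G and F overlap.
Overlapping pairs: A & B, A & C, B & C, D & E, D & G, F & G — 6 in total.

6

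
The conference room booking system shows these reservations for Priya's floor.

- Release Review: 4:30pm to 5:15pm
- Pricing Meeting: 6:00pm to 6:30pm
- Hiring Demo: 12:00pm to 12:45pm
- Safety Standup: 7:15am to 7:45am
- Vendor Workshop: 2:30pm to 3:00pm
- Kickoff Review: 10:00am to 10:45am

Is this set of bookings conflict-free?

Yes

Sorted by start: Safety Standup, Kickoff Review, Hiring Demo, Vendor Workshop, Release Review, Pricing Meeting.
Kickoff Review starts after Safety Standup ends; Safety Standup is clear from here.
Hiring Demo starts after Kickoff Review ends; Kickoff Review is clear from here.
Vendor Workshop starts after Hiring Demo ends; Hiring Demo is clear from here.
Release Review starts after Vendor Workshop ends; Vendor Workshop is clear from here.
Pricing Meeting starts after Release Review ends.
Every pair is clear; the schedule has no overlaps.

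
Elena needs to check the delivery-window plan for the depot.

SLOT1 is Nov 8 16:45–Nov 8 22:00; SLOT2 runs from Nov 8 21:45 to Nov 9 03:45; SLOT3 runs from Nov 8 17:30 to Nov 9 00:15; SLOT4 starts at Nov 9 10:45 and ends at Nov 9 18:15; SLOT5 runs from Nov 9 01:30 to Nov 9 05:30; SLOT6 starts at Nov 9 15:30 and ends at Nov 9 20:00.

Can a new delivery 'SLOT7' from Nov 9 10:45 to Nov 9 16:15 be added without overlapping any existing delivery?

SLOT1: ends Nov 8 22:00 at or before SLOT7 starts Nov 9 10:45 → clear.
SLOT3: ends Nov 9 00:15 at or before SLOT7 starts Nov 9 10:45 → clear.
SLOT2: ends Nov 9 03:45 at or before SLOT7 starts Nov 9 10:45 → clear.
SLOT5: ends Nov 9 05:30 at or before SLOT7 starts Nov 9 10:45 → clear.
SLOT4: starts Nov 9 10:45 before SLOT7 ends Nov 9 16:15, and ends Nov 9 18:15 after SLOT7 starts Nov 9 10:45 → overlap.
SLOT6: starts Nov 9 15:30 before SLOT7 ends Nov 9 16:15, and ends Nov 9 20:00 after SLOT7 starts Nov 9 10:45 → overlap.
SLOT7 overlaps SLOT4, SLOT6.

No — it overlaps SLOT4, SLOT6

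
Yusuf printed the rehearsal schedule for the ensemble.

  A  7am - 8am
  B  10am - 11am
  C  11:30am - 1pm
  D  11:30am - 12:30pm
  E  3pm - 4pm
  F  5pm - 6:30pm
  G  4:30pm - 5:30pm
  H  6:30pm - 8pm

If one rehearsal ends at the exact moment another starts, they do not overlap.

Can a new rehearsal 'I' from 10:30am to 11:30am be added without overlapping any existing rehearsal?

No — it overlaps B

A: ends 8am at or before I starts 10:30am → clear.
B: starts 10am before I ends 11:30am, and ends 11am after I starts 10:30am → overlap.
C: starts 11:30am at or after I ends 11:30am → clear.
D: starts 11:30am at or after I ends 11:30am → clear.
E: starts 3pm at or after I ends 11:30am → clear.
G: starts 4:30pm at or after I ends 11:30am → clear.
F: starts 5pm at or after I ends 11:30am → clear.
H: starts 6:30pm at or after I ends 11:30am → clear.
I overlaps B.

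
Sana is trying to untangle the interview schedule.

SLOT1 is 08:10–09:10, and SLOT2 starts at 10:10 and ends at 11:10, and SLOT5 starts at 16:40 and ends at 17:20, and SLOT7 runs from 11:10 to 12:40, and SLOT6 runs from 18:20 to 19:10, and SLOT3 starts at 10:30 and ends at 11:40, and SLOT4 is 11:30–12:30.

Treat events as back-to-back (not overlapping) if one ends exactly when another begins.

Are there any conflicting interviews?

Yes

Sorted by start: SLOT1, SLOT2, SLOT3, SLOT7, SLOT4, SLOT5, SLOT6.
SLOT2 starts after SLOT1 ends — done with SLOT1.
SLOT3 starts before SLOT2 ends → SLOT2 and SLOT3 overlap.
That's a conflict, so the schedule is not conflict-free.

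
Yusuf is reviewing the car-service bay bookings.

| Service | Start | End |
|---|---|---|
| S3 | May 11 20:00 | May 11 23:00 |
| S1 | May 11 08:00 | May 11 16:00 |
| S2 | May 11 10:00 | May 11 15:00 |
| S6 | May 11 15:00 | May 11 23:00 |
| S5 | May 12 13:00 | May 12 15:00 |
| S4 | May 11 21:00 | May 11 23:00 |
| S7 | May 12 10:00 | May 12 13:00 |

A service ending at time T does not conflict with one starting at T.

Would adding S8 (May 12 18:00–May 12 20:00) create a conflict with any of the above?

S1: ends May 11 16:00 at or before S8 starts May 12 18:00 → clear.
S2: ends May 11 15:00 at or before S8 starts May 12 18:00 → clear.
S6: ends May 11 23:00 at or before S8 starts May 12 18:00 → clear.
S3: ends May 11 23:00 at or before S8 starts May 12 18:00 → clear.
S4: ends May 11 23:00 at or before S8 starts May 12 18:00 → clear.
S7: ends May 12 13:00 at or before S8 starts May 12 18:00 → clear.
S5: ends May 12 15:00 at or before S8 starts May 12 18:00 → clear.

No — it doesn't clash with anything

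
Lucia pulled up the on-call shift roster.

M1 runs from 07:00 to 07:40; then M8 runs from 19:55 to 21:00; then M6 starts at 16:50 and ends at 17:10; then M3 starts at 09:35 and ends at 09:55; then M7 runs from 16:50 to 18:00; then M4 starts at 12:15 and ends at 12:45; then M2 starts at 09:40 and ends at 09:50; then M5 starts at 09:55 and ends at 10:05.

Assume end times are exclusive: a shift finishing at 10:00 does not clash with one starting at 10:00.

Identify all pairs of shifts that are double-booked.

Sorted by start: M1, M3, M2, M5, M4, M6, M7, M8.
M3 starts after M1 ends; M1 is clear from here.
M2 starts before M3 ends → M3 and M2 overlap.
M5 starts exactly when M3 ends (back-to-back, no overlap); M3 is clear from here.
M5 starts after M2 ends; M2 is clear from here.
M4 starts after M5 ends; M5 is clear from here.
M6 starts after M4 ends; M4 is clear from here.
M7 starts before M6 ends → M6 and M7 overlap.
M8 starts after M6 ends.
M8 starts after M7 ends.

M2 & M3, M6 & M7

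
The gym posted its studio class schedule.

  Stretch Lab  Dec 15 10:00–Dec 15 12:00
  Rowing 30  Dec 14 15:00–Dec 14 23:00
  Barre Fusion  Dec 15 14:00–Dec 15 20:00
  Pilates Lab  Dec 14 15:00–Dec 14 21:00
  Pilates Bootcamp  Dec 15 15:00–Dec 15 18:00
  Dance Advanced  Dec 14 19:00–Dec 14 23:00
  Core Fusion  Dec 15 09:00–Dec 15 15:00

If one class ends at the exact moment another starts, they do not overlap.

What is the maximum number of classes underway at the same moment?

Sort all start/end points and keep a running count:
Dec 14 15:00 start Pilates Lab → 1
Dec 14 15:00 start Rowing 30 → 2
Dec 14 19:00 start Dance Advanced → 3
Dec 14 21:00 end Pilates Lab → 2
Dec 14 23:00 end Dance Advanced → 1
Dec 14 23:00 end Rowing 30 → 0
Dec 15 09:00 start Core Fusion → 1
Dec 15 10:00 start Stretch Lab → 2
Dec 15 12:00 end Stretch Lab → 1
Dec 15 14:00 start Barre Fusion → 2
Dec 15 15:00 end Core Fusion → 1
Dec 15 15:00 start Pilates Bootcamp → 2
Dec 15 18:00 end Pilates Bootcamp → 1
Dec 15 20:00 end Barre Fusion → 0
Peak is 3, at Dec 14 19:00 (Dance Advanced, Pilates Lab, Rowing 30).

3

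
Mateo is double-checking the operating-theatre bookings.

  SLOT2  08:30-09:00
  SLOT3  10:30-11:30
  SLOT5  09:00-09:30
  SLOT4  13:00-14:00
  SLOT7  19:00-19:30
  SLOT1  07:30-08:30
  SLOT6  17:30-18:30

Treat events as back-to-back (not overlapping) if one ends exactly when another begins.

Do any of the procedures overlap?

No

Sorted by start: SLOT1, SLOT2, SLOT5, SLOT3, SLOT4, SLOT6, SLOT7.
SLOT2 starts exactly when SLOT1 ends (back-to-back, no overlap), so nothing later overlaps SLOT1 either.
SLOT5 starts exactly when SLOT2 ends (back-to-back, no overlap), so nothing later overlaps SLOT2 either.
SLOT3 starts after SLOT5 ends, so nothing later overlaps SLOT5 either.
SLOT4 starts after SLOT3 ends, so nothing later overlaps SLOT3 either.
SLOT6 starts after SLOT4 ends, so nothing later overlaps SLOT4 either.
SLOT7 starts after SLOT6 ends.
Every pair is clear; the schedule has no overlaps.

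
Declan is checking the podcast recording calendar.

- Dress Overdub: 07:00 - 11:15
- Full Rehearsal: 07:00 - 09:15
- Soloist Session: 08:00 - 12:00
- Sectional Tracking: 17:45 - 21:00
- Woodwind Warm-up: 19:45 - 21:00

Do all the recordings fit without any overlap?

Sorted by start: Dress Overdub, Full Rehearsal, Soloist Session, Sectional Tracking, Woodwind Warm-up.
Full Rehearsal starts before Dress Overdub ends → Dress Overdub and Full Rehearsal overlap.
That's a conflict, so the schedule is not conflict-free.

No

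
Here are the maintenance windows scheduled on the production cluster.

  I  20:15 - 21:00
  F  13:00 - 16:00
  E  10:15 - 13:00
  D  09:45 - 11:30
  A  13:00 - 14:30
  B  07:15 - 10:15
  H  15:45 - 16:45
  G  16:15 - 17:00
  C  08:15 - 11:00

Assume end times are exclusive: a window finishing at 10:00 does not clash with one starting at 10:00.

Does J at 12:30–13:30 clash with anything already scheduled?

B: ends 10:15 at or before J starts 12:30 → clear.
C: ends 11:00 at or before J starts 12:30 → clear.
D: ends 11:30 at or before J starts 12:30 → clear.
E: starts 10:15 before J ends 13:30, and ends 13:00 after J starts 12:30 → overlap.
A: starts 13:00 before J ends 13:30, and ends 14:30 after J starts 12:30 → overlap.
F: starts 13:00 before J ends 13:30, and ends 16:00 after J starts 12:30 → overlap.
H: starts 15:45 at or after J ends 13:30 → clear.
G: starts 16:15 at or after J ends 13:30 → clear.
I: starts 20:15 at or after J ends 13:30 → clear.
J overlaps A, E, F.

Yes — it overlaps A, E, F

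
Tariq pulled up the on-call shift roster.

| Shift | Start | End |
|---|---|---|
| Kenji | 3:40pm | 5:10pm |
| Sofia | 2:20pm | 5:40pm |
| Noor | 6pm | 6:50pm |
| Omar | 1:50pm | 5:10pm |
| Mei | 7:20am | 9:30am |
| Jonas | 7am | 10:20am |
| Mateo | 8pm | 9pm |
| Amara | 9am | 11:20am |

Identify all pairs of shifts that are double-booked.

Amara & Jonas, Amara & Mei, Jonas & Mei, Kenji & Omar, Kenji & Sofia, Omar & Sofia

Two intervals overlap when each starts before the other ends.
Sorted by start: Jonas, Mei, Amara, Omar, Sofia, Kenji, Noor, Mateo.
Mei starts before Jonas ends → Jonas and Mei overlap.
Amara starts before Jonas ends → Jonas and Amara overlap.
Omar starts after Jonas ends; Jonas is clear from here.
Amara starts before Mei ends → Mei and Amara overlap.
Omar starts after Mei ends; Mei is clear from here.
Omar starts after Amara ends; Amara is clear from here.
Sofia starts before Omar ends → Omar and Sofia overlap.
Kenji starts before Omar ends → Omar and Kenji overlap.
Noor starts after Omar ends; Omar is clear from here.
Kenji starts before Sofia ends → Sofia and Kenji overlap.
Noor starts after Sofia ends; Sofia is clear from here.
Noor starts after Kenji ends; Kenji is clear from here.
Mateo starts after Noor ends.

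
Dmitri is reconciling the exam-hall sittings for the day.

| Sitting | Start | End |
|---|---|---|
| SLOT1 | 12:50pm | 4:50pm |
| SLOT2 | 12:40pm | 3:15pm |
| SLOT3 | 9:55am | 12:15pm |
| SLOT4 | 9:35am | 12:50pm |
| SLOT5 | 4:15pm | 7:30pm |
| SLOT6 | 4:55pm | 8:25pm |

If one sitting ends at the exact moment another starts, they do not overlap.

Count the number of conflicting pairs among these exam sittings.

Two intervals overlap when each starts before the other ends.
Sorted by start: SLOT4, SLOT3, SLOT2, SLOT1, SLOT5, SLOT6.
SLOT3 starts before SLOT4 ends → SLOT4 and SLOT3 overlap.
SLOT2 starts before SLOT4 ends → SLOT4 and SLOT2 overlap.
SLOT1 starts exactly when SLOT4 ends (back-to-back, no overlap); SLOT4 is clear from here.
SLOT2 starts after SLOT3 ends; SLOT3 is clear from here.
SLOT1 starts before SLOT2 ends → SLOT2 and SLOT1 overlap.
SLOT5 starts after SLOT2 ends; SLOT2 is clear from here.
SLOT5 starts before SLOT1 ends → SLOT1 and SLOT5 overlap.
SLOT6 starts after SLOT1 ends.
SLOT6 starts before SLOT5 ends → SLOT5 and SLOT6 overlap.
Overlapping pairs: SLOT1 & SLOT2, SLOT1 & SLOT5, SLOT2 & SLOT4, SLOT3 & SLOT4, SLOT5 & SLOT6 — 5 in total.

5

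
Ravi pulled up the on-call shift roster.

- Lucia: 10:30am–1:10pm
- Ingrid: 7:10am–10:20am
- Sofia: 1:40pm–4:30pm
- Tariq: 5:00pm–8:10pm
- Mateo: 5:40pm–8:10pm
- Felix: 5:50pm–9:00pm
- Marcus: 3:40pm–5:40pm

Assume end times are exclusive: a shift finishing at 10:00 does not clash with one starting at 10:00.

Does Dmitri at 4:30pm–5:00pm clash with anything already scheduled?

Yes — it overlaps Marcus

Ingrid: ends 10:20am at or before Dmitri starts 4:30pm → clear.
Lucia: ends 1:10pm at or before Dmitri starts 4:30pm → clear.
Sofia: ends 4:30pm at or before Dmitri starts 4:30pm → clear.
Marcus: starts 3:40pm before Dmitri ends 5:00pm, and ends 5:40pm after Dmitri starts 4:30pm → overlap.
Tariq: starts 5:00pm at or after Dmitri ends 5:00pm → clear.
Mateo: starts 5:40pm at or after Dmitri ends 5:00pm → clear.
Felix: starts 5:50pm at or after Dmitri ends 5:00pm → clear.
Dmitri overlaps Marcus.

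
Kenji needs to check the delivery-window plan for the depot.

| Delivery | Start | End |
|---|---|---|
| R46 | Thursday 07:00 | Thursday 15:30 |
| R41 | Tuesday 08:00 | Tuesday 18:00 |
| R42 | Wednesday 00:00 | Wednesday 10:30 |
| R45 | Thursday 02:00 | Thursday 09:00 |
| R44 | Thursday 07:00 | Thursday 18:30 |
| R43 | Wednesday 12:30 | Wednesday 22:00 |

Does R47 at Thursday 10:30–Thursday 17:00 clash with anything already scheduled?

R41: ends Tuesday 18:00 at or before R47 starts Thursday 10:30 → clear.
R42: ends Wednesday 10:30 at or before R47 starts Thursday 10:30 → clear.
R43: ends Wednesday 22:00 at or before R47 starts Thursday 10:30 → clear.
R45: ends Thursday 09:00 at or before R47 starts Thursday 10:30 → clear.
R44: starts Thursday 07:00 before R47 ends Thursday 17:00, and ends Thursday 18:30 after R47 starts Thursday 10:30 → overlap.
R46: starts Thursday 07:00 before R47 ends Thursday 17:00, and ends Thursday 15:30 after R47 starts Thursday 10:30 → overlap.
R47 overlaps R44, R46.

Yes — it overlaps R44, R46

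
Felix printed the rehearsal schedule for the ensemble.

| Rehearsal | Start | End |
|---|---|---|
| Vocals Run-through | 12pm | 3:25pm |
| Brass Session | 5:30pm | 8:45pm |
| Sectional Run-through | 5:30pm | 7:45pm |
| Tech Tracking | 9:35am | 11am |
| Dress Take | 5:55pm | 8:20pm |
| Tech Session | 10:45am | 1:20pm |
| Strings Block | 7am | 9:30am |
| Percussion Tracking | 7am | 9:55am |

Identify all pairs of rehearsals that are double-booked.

Sorted by start: Percussion Tracking, Strings Block, Tech Tracking, Tech Session, Vocals Run-through, Sectional Run-through, Brass Session, Dress Take.
Strings Block starts before Percussion Tracking ends → Percussion Tracking and Strings Block overlap.
Tech Tracking starts before Percussion Tracking ends → Percussion Tracking and Tech Tracking overlap.
Tech Session starts after Percussion Tracking ends — done with Percussion Tracking.
Tech Tracking starts after Strings Block ends — done with Strings Block.
Tech Session starts before Tech Tracking ends → Tech Tracking and Tech Session overlap.
Vocals Run-through starts after Tech Tracking ends — done with Tech Tracking.
Vocals Run-through starts before Tech Session ends → Tech Session and Vocals Run-through overlap.
Sectional Run-through starts after Tech Session ends — done with Tech Session.
Sectional Run-through starts after Vocals Run-through ends — done with Vocals Run-through.
Brass Session starts before Sectional Run-through ends → Sectional Run-through and Brass Session overlap.
Dress Take starts before Sectional Run-through ends → Sectional Run-through and Dress Take overlap.
Dress Take starts before Brass Session ends → Brass Session and Dress Take overlap.

Brass Session & Dress Take, Brass Session & Sectional Run-through, Dress Take & Sectional Run-through, Percussion Tracking & Strings Block, Percussion Tracking & Tech Tracking, Tech Session & Tech Tracking, Tech Session & Vocals Run-through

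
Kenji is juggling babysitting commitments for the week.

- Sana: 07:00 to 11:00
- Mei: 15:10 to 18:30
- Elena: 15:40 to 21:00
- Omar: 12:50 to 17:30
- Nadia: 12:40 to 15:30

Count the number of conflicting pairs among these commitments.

5

Check each pair: they overlap iff neither finishes before the other starts.
Sorted by start: Sana, Nadia, Omar, Mei, Elena.
Nadia starts after Sana ends, so Sana has no further overlaps.
Omar starts before Nadia ends → Nadia and Omar overlap.
Mei starts before Nadia ends → Nadia and Mei overlap.
Elena starts after Nadia ends.
Mei starts before Omar ends → Omar and Mei overlap.
Elena starts before Omar ends → Omar and Elena overlap.
Elena starts before Mei ends → Mei and Elena overlap.
Overlapping pairs: Elena & Mei, Elena & Omar, Mei & Nadia, Mei & Omar, Nadia & Omar — 5 in total.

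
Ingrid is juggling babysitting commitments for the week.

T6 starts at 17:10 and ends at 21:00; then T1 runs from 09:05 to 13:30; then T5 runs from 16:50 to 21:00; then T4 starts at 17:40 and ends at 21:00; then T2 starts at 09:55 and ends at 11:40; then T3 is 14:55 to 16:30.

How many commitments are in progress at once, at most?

Sort all start/end points and keep a running count:
09:05 start T1 → 1
09:55 start T2 → 2
11:40 end T2 → 1
13:30 end T1 → 0
14:55 start T3 → 1
16:30 end T3 → 0
16:50 start T5 → 1
17:10 start T6 → 2
17:40 start T4 → 3
21:00 end T4 → 2
21:00 end T5 → 1
21:00 end T6 → 0
Peak is 3, at 17:40 (T4, T5, T6).

3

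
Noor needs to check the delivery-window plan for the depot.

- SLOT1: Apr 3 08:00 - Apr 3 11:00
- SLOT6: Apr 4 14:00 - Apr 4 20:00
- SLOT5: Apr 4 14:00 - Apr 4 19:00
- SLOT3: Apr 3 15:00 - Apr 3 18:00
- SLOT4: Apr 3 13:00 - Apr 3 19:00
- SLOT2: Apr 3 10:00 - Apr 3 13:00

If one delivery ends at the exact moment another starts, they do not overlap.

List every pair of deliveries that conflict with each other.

SLOT1 & SLOT2, SLOT3 & SLOT4, SLOT5 & SLOT6

Sorted by start: SLOT1, SLOT2, SLOT4, SLOT3, SLOT5, SLOT6.
SLOT2 starts before SLOT1 ends → SLOT1 and SLOT2 overlap.
SLOT4 starts after SLOT1 ends — done with SLOT1.
SLOT4 starts exactly when SLOT2 ends (back-to-back, no overlap) — done with SLOT2.
SLOT3 starts before SLOT4 ends → SLOT4 and SLOT3 overlap.
SLOT5 starts after SLOT4 ends — done with SLOT4.
SLOT5 starts after SLOT3 ends — done with SLOT3.
SLOT6 starts before SLOT5 ends → SLOT5 and SLOT6 overlap.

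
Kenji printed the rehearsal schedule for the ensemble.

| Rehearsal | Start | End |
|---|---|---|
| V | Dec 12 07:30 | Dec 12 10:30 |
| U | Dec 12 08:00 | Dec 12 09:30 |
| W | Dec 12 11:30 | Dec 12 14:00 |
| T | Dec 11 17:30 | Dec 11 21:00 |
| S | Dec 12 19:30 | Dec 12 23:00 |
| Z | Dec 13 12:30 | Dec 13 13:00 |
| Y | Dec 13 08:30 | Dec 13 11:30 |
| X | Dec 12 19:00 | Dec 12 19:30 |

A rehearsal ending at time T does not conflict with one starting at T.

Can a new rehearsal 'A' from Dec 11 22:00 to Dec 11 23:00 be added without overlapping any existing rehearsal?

Yes — the slot is free

T: ends Dec 11 21:00 at or before A starts Dec 11 22:00 → clear.
V: starts Dec 12 07:30 at or after A ends Dec 11 23:00 → clear.
U: starts Dec 12 08:00 at or after A ends Dec 11 23:00 → clear.
W: starts Dec 12 11:30 at or after A ends Dec 11 23:00 → clear.
X: starts Dec 12 19:00 at or after A ends Dec 11 23:00 → clear.
S: starts Dec 12 19:30 at or after A ends Dec 11 23:00 → clear.
Y: starts Dec 13 08:30 at or after A ends Dec 11 23:00 → clear.
Z: starts Dec 13 12:30 at or after A ends Dec 11 23:00 → clear.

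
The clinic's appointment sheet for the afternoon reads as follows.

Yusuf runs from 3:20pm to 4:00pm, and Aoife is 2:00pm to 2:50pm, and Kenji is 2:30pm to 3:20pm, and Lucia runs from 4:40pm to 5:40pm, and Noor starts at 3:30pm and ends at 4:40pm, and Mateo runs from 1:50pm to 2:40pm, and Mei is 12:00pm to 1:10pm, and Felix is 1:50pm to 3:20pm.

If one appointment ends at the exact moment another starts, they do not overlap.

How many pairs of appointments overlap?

7

Sorted by start: Mei, Felix, Mateo, Aoife, Kenji, Yusuf, Noor, Lucia.
Felix starts after Mei ends; Mei is clear from here.
Mateo starts before Felix ends → Felix and Mateo overlap.
Aoife starts before Felix ends → Felix and Aoife overlap.
Kenji starts before Felix ends → Felix and Kenji overlap.
Yusuf starts exactly when Felix ends (back-to-back, no overlap); Felix is clear from here.
Aoife starts before Mateo ends → Mateo and Aoife overlap.
Kenji starts before Mateo ends → Mateo and Kenji overlap.
Yusuf starts after Mateo ends; Mateo is clear from here.
Kenji starts before Aoife ends → Aoife and Kenji overlap.
Yusuf starts after Aoife ends; Aoife is clear from here.
Yusuf starts exactly when Kenji ends (back-to-back, no overlap); Kenji is clear from here.
Noor starts before Yusuf ends → Yusuf and Noor overlap.
Lucia starts after Yusuf ends.
Lucia starts exactly when Noor ends (back-to-back, no overlap).
Overlapping pairs: Aoife & Felix, Aoife & Kenji, Aoife & Mateo, Felix & Kenji, Felix & Mateo, Kenji & Mateo, Noor & Yusuf — 7 in total.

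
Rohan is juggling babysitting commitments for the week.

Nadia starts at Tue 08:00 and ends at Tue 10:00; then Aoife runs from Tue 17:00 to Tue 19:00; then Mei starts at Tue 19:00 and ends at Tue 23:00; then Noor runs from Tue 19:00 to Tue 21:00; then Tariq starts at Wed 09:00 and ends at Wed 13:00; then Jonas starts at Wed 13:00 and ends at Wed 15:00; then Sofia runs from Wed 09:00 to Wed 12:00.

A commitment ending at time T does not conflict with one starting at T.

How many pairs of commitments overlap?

Sorted by start: Nadia, Aoife, Mei, Noor, Tariq, Sofia, Jonas.
Aoife starts after Nadia ends, so Nadia has no further overlaps.
Mei starts exactly when Aoife ends (back-to-back, no overlap), so Aoife has no further overlaps.
Noor starts before Mei ends → Mei and Noor overlap.
Tariq starts after Mei ends, so Mei has no further overlaps.
Tariq starts after Noor ends, so Noor has no further overlaps.
Sofia starts before Tariq ends → Tariq and Sofia overlap.
Jonas starts exactly when Tariq ends (back-to-back, no overlap).
Jonas starts after Sofia ends.
Overlapping pairs: Mei & Noor, Sofia & Tariq — 2 in total.

2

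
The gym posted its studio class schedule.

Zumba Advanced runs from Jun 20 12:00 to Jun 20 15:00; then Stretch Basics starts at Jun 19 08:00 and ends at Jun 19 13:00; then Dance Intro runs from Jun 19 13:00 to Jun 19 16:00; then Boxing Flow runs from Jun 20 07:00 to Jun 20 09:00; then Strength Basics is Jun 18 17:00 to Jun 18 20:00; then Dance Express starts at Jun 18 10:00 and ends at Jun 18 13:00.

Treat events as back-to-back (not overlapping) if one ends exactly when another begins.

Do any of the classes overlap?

Two intervals overlap when each starts before the other ends.
Sorted by start: Dance Express, Strength Basics, Stretch Basics, Dance Intro, Boxing Flow, Zumba Advanced.
Strength Basics starts after Dance Express ends, so nothing later overlaps Dance Express either.
Stretch Basics starts after Strength Basics ends, so nothing later overlaps Strength Basics either.
Dance Intro starts exactly when Stretch Basics ends (back-to-back, no overlap), so nothing later overlaps Stretch Basics either.
Boxing Flow starts after Dance Intro ends, so nothing later overlaps Dance Intro either.
Zumba Advanced starts after Boxing Flow ends.
Every pair is clear; the schedule has no overlaps.

No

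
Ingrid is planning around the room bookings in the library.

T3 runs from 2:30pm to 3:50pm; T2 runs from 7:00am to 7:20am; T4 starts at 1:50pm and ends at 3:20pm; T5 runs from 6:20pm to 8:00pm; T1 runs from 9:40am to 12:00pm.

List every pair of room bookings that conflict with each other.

Sorted by start: T2, T1, T4, T3, T5.
T1 starts after T2 ends — done with T2.
T4 starts after T1 ends — done with T1.
T3 starts before T4 ends → T4 and T3 overlap.
T5 starts after T4 ends.
T5 starts after T3 ends.

T3 & T4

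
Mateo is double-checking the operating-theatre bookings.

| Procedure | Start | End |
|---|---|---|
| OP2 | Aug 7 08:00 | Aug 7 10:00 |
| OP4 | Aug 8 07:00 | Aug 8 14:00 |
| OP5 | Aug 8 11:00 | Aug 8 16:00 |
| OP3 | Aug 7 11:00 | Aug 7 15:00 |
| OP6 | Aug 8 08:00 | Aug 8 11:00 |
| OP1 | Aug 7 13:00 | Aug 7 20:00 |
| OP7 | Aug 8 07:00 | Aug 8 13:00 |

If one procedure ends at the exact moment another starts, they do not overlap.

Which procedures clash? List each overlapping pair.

Sorted by start: OP2, OP3, OP1, OP4, OP7, OP6, OP5.
OP3 starts after OP2 ends — done with OP2.
OP1 starts before OP3 ends → OP3 and OP1 overlap.
OP4 starts after OP3 ends — done with OP3.
OP4 starts after OP1 ends — done with OP1.
OP7 starts before OP4 ends → OP4 and OP7 overlap.
OP6 starts before OP4 ends → OP4 and OP6 overlap.
OP5 starts before OP4 ends → OP4 and OP5 overlap.
OP6 starts before OP7 ends → OP7 and OP6 overlap.
OP5 starts before OP7 ends → OP7 and OP5 overlap.
OP5 starts exactly when OP6 ends (back-to-back, no overlap).

OP1 & OP3, OP4 & OP5, OP4 & OP6, OP4 & OP7, OP5 & OP7, OP6 & OP7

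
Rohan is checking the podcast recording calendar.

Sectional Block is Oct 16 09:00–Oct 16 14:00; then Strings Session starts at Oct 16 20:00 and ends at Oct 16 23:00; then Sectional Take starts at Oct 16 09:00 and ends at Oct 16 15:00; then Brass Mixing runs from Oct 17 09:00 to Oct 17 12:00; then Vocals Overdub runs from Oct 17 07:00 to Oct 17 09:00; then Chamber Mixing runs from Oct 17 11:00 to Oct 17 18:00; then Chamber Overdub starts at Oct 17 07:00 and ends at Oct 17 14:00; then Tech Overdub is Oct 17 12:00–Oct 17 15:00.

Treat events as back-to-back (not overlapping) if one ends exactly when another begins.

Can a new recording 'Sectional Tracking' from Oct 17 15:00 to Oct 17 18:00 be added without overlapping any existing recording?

Sectional Block: ends Oct 16 14:00 at or before Sectional Tracking starts Oct 17 15:00 → clear.
Sectional Take: ends Oct 16 15:00 at or before Sectional Tracking starts Oct 17 15:00 → clear.
Strings Session: ends Oct 16 23:00 at or before Sectional Tracking starts Oct 17 15:00 → clear.
Vocals Overdub: ends Oct 17 09:00 at or before Sectional Tracking starts Oct 17 15:00 → clear.
Chamber Overdub: ends Oct 17 14:00 at or before Sectional Tracking starts Oct 17 15:00 → clear.
Brass Mixing: ends Oct 17 12:00 at or before Sectional Tracking starts Oct 17 15:00 → clear.
Chamber Mixing: starts Oct 17 11:00 before Sectional Tracking ends Oct 17 18:00, and ends Oct 17 18:00 after Sectional Tracking starts Oct 17 15:00 → overlap.
Tech Overdub: ends Oct 17 15:00 at or before Sectional Tracking starts Oct 17 15:00 → clear.
Sectional Tracking overlaps Chamber Mixing.

No — it overlaps Chamber Mixing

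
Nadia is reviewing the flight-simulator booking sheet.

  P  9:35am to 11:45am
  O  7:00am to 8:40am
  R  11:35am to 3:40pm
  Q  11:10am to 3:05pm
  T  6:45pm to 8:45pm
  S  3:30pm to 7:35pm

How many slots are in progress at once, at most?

Sweep the timeline, counting +1 at each start and −1 at each end (ends before starts at a tie):
7:00am start O → 1
8:40am end O → 0
9:35am start P → 1
11:10am start Q → 2
11:35am start R → 3
11:45am end P → 2
3:05pm end Q → 1
3:30pm start S → 2
3:40pm end R → 1
6:45pm start T → 2
7:35pm end S → 1
8:45pm end T → 0
Peak is 3, at 11:35am (P, Q, R).

3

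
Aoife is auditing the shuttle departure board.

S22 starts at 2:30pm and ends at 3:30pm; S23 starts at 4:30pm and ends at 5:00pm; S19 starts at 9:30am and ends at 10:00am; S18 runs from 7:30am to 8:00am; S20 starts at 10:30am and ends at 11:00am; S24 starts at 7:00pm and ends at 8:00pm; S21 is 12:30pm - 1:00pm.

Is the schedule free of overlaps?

Sorted by start: S18, S19, S20, S21, S22, S23, S24.
S19 starts after S18 ends, so S18 has no further overlaps.
S20 starts after S19 ends, so S19 has no further overlaps.
S21 starts after S20 ends, so S20 has no further overlaps.
S22 starts after S21 ends, so S21 has no further overlaps.
S23 starts after S22 ends, so S22 has no further overlaps.
S24 starts after S23 ends.
Every pair is clear; the schedule has no overlaps.

Yes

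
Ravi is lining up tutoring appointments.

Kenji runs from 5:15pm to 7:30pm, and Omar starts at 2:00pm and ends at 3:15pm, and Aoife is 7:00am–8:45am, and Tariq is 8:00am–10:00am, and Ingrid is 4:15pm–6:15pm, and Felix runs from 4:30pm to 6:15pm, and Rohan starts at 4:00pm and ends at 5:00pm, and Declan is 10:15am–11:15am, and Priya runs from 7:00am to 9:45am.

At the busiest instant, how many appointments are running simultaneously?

Sort all start/end points and keep a running count:
7:00am start Aoife → 1
7:00am start Priya → 2
8:00am start Tariq → 3
8:45am end Aoife → 2
9:45am end Priya → 1
10:00am end Tariq → 0
10:15am start Declan → 1
11:15am end Declan → 0
2:00pm start Omar → 1
3:15pm end Omar → 0
4:00pm start Rohan → 1
4:15pm start Ingrid → 2
4:30pm start Felix → 3
5:00pm end Rohan → 2
5:15pm start Kenji → 3
6:15pm end Felix → 2
6:15pm end Ingrid → 1
7:30pm end Kenji → 0
Peak is 3, at 8:00am (Aoife, Priya, Tariq).

3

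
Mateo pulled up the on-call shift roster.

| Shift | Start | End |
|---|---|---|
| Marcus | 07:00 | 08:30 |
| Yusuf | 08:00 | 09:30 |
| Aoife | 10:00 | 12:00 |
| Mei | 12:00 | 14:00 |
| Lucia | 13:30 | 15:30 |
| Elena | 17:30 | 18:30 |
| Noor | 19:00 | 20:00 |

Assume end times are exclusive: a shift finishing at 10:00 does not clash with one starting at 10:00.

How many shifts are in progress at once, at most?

Sweep the timeline, counting +1 at each start and −1 at each end (ends before starts at a tie):
07:00 start Marcus → 1
08:00 start Yusuf → 2
08:30 end Marcus → 1
09:30 end Yusuf → 0
10:00 start Aoife → 1
12:00 end Aoife → 0
12:00 start Mei → 1
13:30 start Lucia → 2
14:00 end Mei → 1
15:30 end Lucia → 0
17:30 start Elena → 1
18:30 end Elena → 0
19:00 start Noor → 1
20:00 end Noor → 0
Peak is 2, at 08:00 (Marcus, Yusuf).

2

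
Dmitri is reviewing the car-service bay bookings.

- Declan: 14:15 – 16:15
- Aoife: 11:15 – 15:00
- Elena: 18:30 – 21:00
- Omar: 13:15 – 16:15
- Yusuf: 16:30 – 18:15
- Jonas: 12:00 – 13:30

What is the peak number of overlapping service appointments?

3

Walk through starts and ends in time order (an end at T is processed before a start at T):
11:15 start Aoife → 1
12:00 start Jonas → 2
13:15 start Omar → 3
13:30 end Jonas → 2
14:15 start Declan → 3
15:00 end Aoife → 2
16:15 end Declan → 1
16:15 end Omar → 0
16:30 start Yusuf → 1
18:15 end Yusuf → 0
18:30 start Elena → 1
21:00 end Elena → 0
Peak is 3, at 13:15 (Aoife, Jonas, Omar).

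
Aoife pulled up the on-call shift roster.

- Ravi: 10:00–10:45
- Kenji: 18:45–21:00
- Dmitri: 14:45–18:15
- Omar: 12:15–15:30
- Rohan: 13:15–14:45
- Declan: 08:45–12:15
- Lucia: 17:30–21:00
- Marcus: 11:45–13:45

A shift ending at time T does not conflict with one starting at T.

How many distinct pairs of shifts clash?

Sorted by start: Declan, Ravi, Marcus, Omar, Rohan, Dmitri, Lucia, Kenji.
Ravi starts before Declan ends → Declan and Ravi overlap.
Marcus starts before Declan ends → Declan and Marcus overlap.
Omar starts exactly when Declan ends (back-to-back, no overlap) — done with Declan.
Marcus starts after Ravi ends — done with Ravi.
Omar starts before Marcus ends → Marcus and Omar overlap.
Rohan starts before Marcus ends → Marcus and Rohan overlap.
Dmitri starts after Marcus ends — done with Marcus.
Rohan starts before Omar ends → Omar and Rohan overlap.
Dmitri starts before Omar ends → Omar and Dmitri overlap.
Lucia starts after Omar ends — done with Omar.
Dmitri starts exactly when Rohan ends (back-to-back, no overlap) — done with Rohan.
Lucia starts before Dmitri ends → Dmitri and Lucia overlap.
Kenji starts after Dmitri ends.
Kenji starts before Lucia ends → Lucia and Kenji overlap.
Overlapping pairs: Declan & Marcus, Declan & Ravi, Dmitri & Lucia, Dmitri & Omar, Kenji & Lucia, Marcus & Omar, Marcus & Rohan, Omar & Rohan — 8 in total.

8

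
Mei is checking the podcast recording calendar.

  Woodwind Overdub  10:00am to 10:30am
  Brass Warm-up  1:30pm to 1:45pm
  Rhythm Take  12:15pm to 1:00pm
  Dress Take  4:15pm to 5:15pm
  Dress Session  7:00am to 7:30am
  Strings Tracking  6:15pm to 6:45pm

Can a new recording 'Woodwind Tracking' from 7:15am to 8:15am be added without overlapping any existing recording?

No — it overlaps Dress Session

Dress Session: starts 7:00am before Woodwind Tracking ends 8:15am, and ends 7:30am after Woodwind Tracking starts 7:15am → overlap.
Woodwind Overdub: starts 10:00am at or after Woodwind Tracking ends 8:15am → clear.
Rhythm Take: starts 12:15pm at or after Woodwind Tracking ends 8:15am → clear.
Brass Warm-up: starts 1:30pm at or after Woodwind Tracking ends 8:15am → clear.
Dress Take: starts 4:15pm at or after Woodwind Tracking ends 8:15am → clear.
Strings Tracking: starts 6:15pm at or after Woodwind Tracking ends 8:15am → clear.
Woodwind Tracking overlaps Dress Session.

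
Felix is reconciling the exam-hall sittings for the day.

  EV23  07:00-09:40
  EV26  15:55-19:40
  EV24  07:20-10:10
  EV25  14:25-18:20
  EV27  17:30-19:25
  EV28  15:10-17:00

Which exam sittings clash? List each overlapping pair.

Sorted by start: EV23, EV24, EV25, EV28, EV26, EV27.
EV24 starts before EV23 ends → EV23 and EV24 overlap.
EV25 starts after EV23 ends; EV23 is clear from here.
EV25 starts after EV24 ends; EV24 is clear from here.
EV28 starts before EV25 ends → EV25 and EV28 overlap.
EV26 starts before EV25 ends → EV25 and EV26 overlap.
EV27 starts before EV25 ends → EV25 and EV27 overlap.
EV26 starts before EV28 ends → EV28 and EV26 overlap.
EV27 starts after EV28 ends.
EV27 starts before EV26 ends → EV26 and EV27 overlap.

EV23 & EV24, EV25 & EV26, EV25 & EV27, EV25 & EV28, EV26 & EV27, EV26 & EV28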